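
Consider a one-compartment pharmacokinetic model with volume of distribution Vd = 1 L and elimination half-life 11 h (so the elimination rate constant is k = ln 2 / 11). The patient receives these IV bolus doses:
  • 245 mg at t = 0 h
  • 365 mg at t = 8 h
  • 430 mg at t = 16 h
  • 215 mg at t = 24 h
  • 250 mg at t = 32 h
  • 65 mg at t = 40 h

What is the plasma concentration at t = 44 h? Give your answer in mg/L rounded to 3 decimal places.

k = ln 2 / 11 = 0.06301 per h
Dose 1 (245 mg at t=0 h): 245·exp(−0.06301·44) = 15.312 mg/L
Dose 2 (365 mg at t=8 h): 365·exp(−0.06301·36) = 37.766 mg/L
Dose 3 (430 mg at t=16 h): 430·exp(−0.06301·28) = 73.656 mg/L
Dose 4 (215 mg at t=24 h): 215·exp(−0.06301·20) = 60.969 mg/L
Dose 5 (250 mg at t=32 h): 250·exp(−0.06301·12) = 117.366 mg/L
Dose 6 (65 mg at t=40 h): 65·exp(−0.06301·4) = 50.518 mg/L
C(44) = 15.312 + 37.766 + 73.656 + 60.969 + 117.366 + 50.518 = 355.589 mg/L

355.589 mg/L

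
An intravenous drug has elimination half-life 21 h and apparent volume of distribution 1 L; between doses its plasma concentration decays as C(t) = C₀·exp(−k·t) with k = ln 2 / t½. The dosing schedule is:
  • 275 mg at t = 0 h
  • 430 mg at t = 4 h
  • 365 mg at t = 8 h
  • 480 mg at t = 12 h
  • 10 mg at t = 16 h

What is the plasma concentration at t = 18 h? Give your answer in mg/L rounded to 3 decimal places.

k = ln 2 / 21 = 0.03301 per h
Dose 1 (275 mg at t=0 h): 275·exp(−0.03301·18) = 151.812 mg/L
Dose 2 (430 mg at t=4 h): 430·exp(−0.03301·14) = 270.883 mg/L
Dose 3 (365 mg at t=8 h): 365·exp(−0.03301·10) = 262.389 mg/L
Dose 4 (480 mg at t=12 h): 480·exp(−0.03301·6) = 393.761 mg/L
Dose 5 (10 mg at t=16 h): 10·exp(−0.03301·2) = 9.361 mg/L
C(18) = 151.812 + 270.883 + 262.389 + 393.761 + 9.361 = 1088.206 mg/L

1088.206 mg/L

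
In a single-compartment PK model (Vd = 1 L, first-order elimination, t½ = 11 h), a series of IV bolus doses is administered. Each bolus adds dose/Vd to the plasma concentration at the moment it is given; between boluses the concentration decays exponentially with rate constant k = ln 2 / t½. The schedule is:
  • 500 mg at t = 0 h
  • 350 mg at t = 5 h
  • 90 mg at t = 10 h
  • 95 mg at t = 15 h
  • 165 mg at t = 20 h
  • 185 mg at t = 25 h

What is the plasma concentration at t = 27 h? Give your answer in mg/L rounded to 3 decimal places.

k = ln 2 / 11 = 0.06301 per h
Dose 1 (500 mg at t=0 h): 500·exp(−0.06301·27) = 91.218 mg/L
Dose 2 (350 mg at t=5 h): 350·exp(−0.06301·22) = 87.500 mg/L
Dose 3 (90 mg at t=10 h): 90·exp(−0.06301·17) = 30.833 mg/L
Dose 4 (95 mg at t=15 h): 95·exp(−0.06301·12) = 44.599 mg/L
Dose 5 (165 mg at t=20 h): 165·exp(−0.06301·7) = 106.150 mg/L
Dose 6 (185 mg at t=25 h): 185·exp(−0.06301·2) = 163.094 mg/L
C(27) = 91.218 + 87.500 + 30.833 + 44.599 + 106.150 + 163.094 = 523.394 mg/L

523.394 mg/L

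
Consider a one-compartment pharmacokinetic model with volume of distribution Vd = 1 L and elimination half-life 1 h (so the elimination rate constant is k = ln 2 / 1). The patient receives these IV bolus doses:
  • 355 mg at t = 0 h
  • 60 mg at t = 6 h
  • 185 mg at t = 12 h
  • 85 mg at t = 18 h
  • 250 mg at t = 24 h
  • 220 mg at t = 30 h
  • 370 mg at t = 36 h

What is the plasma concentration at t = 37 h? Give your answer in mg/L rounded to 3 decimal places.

k = ln 2 / 1 = 0.69315 per h
Dose 1 (355 mg at t=0 h): 355·exp(−0.69315·37) = 0.000 mg/L
Dose 2 (60 mg at t=6 h): 60·exp(−0.69315·31) = 0.000 mg/L
Dose 3 (185 mg at t=12 h): 185·exp(−0.69315·25) = 0.000 mg/L
Dose 4 (85 mg at t=18 h): 85·exp(−0.69315·19) = 0.000 mg/L
Dose 5 (250 mg at t=24 h): 250·exp(−0.69315·13) = 0.031 mg/L
Dose 6 (220 mg at t=30 h): 220·exp(−0.69315·7) = 1.719 mg/L
Dose 7 (370 mg at t=36 h): 370·exp(−0.69315·1) = 185.000 mg/L
C(37) = 0.000 + 0.000 + 0.000 + 0.000 + 0.031 + 1.719 + 185.000 = 186.749 mg/L

186.749 mg/L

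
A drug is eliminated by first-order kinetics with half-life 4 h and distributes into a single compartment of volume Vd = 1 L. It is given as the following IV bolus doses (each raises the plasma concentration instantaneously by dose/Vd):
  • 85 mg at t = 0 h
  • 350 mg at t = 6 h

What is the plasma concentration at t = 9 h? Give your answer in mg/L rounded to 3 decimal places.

k = ln 2 / 4 = 0.17329 per h
Dose 1 (85 mg at t=0 h): 85·exp(−0.17329·9) = 17.869 mg/L
Dose 2 (350 mg at t=6 h): 350·exp(−0.17329·3) = 208.111 mg/L
C(9) = 17.869 + 208.111 = 225.980 mg/L

225.980 mg/L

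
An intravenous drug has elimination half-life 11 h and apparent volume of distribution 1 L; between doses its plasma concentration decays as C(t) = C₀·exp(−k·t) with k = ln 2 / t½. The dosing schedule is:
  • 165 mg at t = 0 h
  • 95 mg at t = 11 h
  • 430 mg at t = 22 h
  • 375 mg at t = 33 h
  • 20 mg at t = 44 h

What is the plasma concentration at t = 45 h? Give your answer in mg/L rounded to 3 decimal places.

316.596 mg/L

k = ln 2 / 11 = 0.06301 per h
Dose 1 (165 mg at t=0 h): 165·exp(−0.06301·45) = 9.683 mg/L
Dose 2 (95 mg at t=11 h): 95·exp(−0.06301·34) = 11.150 mg/L
Dose 3 (430 mg at t=22 h): 430·exp(−0.06301·23) = 100.935 mg/L
Dose 4 (375 mg at t=33 h): 375·exp(−0.06301·12) = 176.050 mg/L
Dose 5 (20 mg at t=44 h): 20·exp(−0.06301·1) = 18.779 mg/L
C(45) = 9.683 + 11.150 + 100.935 + 176.050 + 18.779 = 316.596 mg/L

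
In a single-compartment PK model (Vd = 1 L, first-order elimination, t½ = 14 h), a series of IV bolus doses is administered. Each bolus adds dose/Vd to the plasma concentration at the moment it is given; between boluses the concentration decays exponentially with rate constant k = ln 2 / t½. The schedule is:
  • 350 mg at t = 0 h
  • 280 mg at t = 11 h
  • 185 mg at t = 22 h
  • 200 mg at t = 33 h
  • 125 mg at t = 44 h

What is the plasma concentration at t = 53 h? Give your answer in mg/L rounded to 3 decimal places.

k = ln 2 / 14 = 0.04951 per h
Dose 1 (350 mg at t=0 h): 350·exp(−0.04951·53) = 25.378 mg/L
Dose 2 (280 mg at t=11 h): 280·exp(−0.04951·42) = 35.000 mg/L
Dose 3 (185 mg at t=22 h): 185·exp(−0.04951·31) = 39.866 mg/L
Dose 4 (200 mg at t=33 h): 200·exp(−0.04951·20) = 74.300 mg/L
Dose 5 (125 mg at t=44 h): 125·exp(−0.04951·9) = 80.055 mg/L
C(53) = 25.378 + 35.000 + 39.866 + 74.300 + 80.055 = 254.599 mg/L

254.599 mg/L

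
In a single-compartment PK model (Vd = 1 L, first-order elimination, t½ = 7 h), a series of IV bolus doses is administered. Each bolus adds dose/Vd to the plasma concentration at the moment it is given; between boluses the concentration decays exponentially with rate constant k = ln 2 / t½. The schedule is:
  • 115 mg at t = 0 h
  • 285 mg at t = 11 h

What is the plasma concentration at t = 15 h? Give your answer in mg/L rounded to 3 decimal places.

217.830 mg/L

k = ln 2 / 7 = 0.09902 per h
Dose 1 (115 mg at t=0 h): 115·exp(−0.09902·15) = 26.040 mg/L
Dose 2 (285 mg at t=11 h): 285·exp(−0.09902·4) = 191.791 mg/L
C(15) = 26.040 + 191.791 = 217.830 mg/L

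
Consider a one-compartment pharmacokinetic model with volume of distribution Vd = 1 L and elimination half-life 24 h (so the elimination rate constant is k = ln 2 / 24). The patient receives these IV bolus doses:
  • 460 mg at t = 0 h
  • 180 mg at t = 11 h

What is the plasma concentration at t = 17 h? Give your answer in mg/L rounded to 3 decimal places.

k = ln 2 / 24 = 0.02888 per h
Dose 1 (460 mg at t=0 h): 460·exp(−0.02888·17) = 281.532 mg/L
Dose 2 (180 mg at t=11 h): 180·exp(−0.02888·6) = 151.361 mg/L
C(17) = 281.532 + 151.361 = 432.894 mg/L

432.894 mg/L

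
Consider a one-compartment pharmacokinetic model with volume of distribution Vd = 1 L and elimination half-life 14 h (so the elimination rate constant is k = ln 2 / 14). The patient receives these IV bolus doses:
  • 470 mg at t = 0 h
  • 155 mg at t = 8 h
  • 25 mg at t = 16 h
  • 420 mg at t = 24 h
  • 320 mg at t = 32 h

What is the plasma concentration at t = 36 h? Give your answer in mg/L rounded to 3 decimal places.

621.475 mg/L

k = ln 2 / 14 = 0.04951 per h
Dose 1 (470 mg at t=0 h): 470·exp(−0.04951·36) = 79.072 mg/L
Dose 2 (155 mg at t=8 h): 155·exp(−0.04951·28) = 38.750 mg/L
Dose 3 (25 mg at t=16 h): 25·exp(−0.04951·20) = 9.287 mg/L
Dose 4 (420 mg at t=24 h): 420·exp(−0.04951·12) = 231.859 mg/L
Dose 5 (320 mg at t=32 h): 320·exp(−0.04951·4) = 262.507 mg/L
C(36) = 79.072 + 38.750 + 9.287 + 231.859 + 262.507 = 621.475 mg/L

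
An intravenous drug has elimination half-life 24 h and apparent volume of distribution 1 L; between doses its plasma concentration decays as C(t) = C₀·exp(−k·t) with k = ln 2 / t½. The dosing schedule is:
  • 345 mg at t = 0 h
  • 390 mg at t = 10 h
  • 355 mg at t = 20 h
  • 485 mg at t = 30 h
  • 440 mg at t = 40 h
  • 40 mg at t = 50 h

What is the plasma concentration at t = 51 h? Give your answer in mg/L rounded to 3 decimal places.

k = ln 2 / 24 = 0.02888 per h
Dose 1 (345 mg at t=0 h): 345·exp(−0.02888·51) = 79.092 mg/L
Dose 2 (390 mg at t=10 h): 390·exp(−0.02888·41) = 119.345 mg/L
Dose 3 (355 mg at t=20 h): 355·exp(−0.02888·31) = 145.010 mg/L
Dose 4 (485 mg at t=30 h): 485·exp(−0.02888·21) = 264.448 mg/L
Dose 5 (440 mg at t=40 h): 440·exp(−0.02888·11) = 320.244 mg/L
Dose 6 (40 mg at t=50 h): 40·exp(−0.02888·1) = 38.861 mg/L
C(51) = 79.092 + 119.345 + 145.010 + 264.448 + 320.244 + 38.861 = 967.000 mg/L

967.000 mg/L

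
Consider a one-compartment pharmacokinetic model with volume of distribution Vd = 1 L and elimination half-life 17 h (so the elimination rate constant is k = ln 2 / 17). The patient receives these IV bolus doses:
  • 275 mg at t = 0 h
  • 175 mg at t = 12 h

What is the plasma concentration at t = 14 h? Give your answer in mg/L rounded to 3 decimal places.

k = ln 2 / 17 = 0.04077 per h
Dose 1 (275 mg at t=0 h): 275·exp(−0.04077·14) = 155.391 mg/L
Dose 2 (175 mg at t=12 h): 175·exp(−0.04077·2) = 161.296 mg/L
C(14) = 155.391 + 161.296 = 316.687 mg/L

316.687 mg/L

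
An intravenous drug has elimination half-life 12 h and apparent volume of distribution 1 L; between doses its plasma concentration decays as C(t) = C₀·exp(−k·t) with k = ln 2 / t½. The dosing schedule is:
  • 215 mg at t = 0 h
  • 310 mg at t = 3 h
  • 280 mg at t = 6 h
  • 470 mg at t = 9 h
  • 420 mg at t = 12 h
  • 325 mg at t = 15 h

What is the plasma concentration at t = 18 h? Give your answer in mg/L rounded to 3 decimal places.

k = ln 2 / 12 = 0.05776 per h
Dose 1 (215 mg at t=0 h): 215·exp(−0.05776·18) = 76.014 mg/L
Dose 2 (310 mg at t=3 h): 310·exp(−0.05776·15) = 130.339 mg/L
Dose 3 (280 mg at t=6 h): 280·exp(−0.05776·12) = 140.000 mg/L
Dose 4 (470 mg at t=9 h): 470·exp(−0.05776·9) = 279.464 mg/L
Dose 5 (420 mg at t=12 h): 420·exp(−0.05776·6) = 296.985 mg/L
Dose 6 (325 mg at t=15 h): 325·exp(−0.05776·3) = 273.291 mg/L
C(18) = 76.014 + 130.339 + 140.000 + 279.464 + 296.985 + 273.291 = 1196.093 mg/L

1196.093 mg/L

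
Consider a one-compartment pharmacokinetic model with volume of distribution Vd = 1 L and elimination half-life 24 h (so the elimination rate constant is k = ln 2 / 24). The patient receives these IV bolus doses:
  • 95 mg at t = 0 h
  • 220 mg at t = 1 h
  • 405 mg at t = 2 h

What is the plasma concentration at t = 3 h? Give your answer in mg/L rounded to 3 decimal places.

688.238 mg/L

k = ln 2 / 24 = 0.02888 per h
Dose 1 (95 mg at t=0 h): 95·exp(−0.02888·3) = 87.115 mg/L
Dose 2 (220 mg at t=1 h): 220·exp(−0.02888·2) = 207.652 mg/L
Dose 3 (405 mg at t=2 h): 405·exp(−0.02888·1) = 393.470 mg/L
C(3) = 87.115 + 207.652 + 393.470 = 688.238 mg/L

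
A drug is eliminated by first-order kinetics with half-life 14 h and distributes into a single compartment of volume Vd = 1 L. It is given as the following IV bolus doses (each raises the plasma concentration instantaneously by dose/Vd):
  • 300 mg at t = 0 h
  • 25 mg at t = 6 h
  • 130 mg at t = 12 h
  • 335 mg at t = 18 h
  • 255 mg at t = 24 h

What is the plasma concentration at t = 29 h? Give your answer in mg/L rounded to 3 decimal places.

528.813 mg/L

k = ln 2 / 14 = 0.04951 per h
Dose 1 (300 mg at t=0 h): 300·exp(−0.04951·29) = 71.377 mg/L
Dose 2 (25 mg at t=6 h): 25·exp(−0.04951·23) = 8.006 mg/L
Dose 3 (130 mg at t=12 h): 130·exp(−0.04951·17) = 56.028 mg/L
Dose 4 (335 mg at t=18 h): 335·exp(−0.04951·11) = 194.322 mg/L
Dose 5 (255 mg at t=24 h): 255·exp(−0.04951·5) = 199.081 mg/L
C(29) = 71.377 + 8.006 + 56.028 + 194.322 + 199.081 = 528.813 mg/L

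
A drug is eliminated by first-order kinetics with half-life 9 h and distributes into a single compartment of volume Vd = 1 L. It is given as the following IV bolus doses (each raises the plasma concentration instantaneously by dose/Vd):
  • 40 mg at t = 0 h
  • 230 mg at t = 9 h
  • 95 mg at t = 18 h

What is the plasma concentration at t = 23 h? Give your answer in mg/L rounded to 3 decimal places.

k = ln 2 / 9 = 0.07702 per h
Dose 1 (40 mg at t=0 h): 40·exp(−0.07702·23) = 6.804 mg/L
Dose 2 (230 mg at t=9 h): 230·exp(−0.07702·14) = 78.245 mg/L
Dose 3 (95 mg at t=18 h): 95·exp(−0.07702·5) = 64.638 mg/L
C(23) = 6.804 + 78.245 + 64.638 = 149.687 mg/L

149.687 mg/L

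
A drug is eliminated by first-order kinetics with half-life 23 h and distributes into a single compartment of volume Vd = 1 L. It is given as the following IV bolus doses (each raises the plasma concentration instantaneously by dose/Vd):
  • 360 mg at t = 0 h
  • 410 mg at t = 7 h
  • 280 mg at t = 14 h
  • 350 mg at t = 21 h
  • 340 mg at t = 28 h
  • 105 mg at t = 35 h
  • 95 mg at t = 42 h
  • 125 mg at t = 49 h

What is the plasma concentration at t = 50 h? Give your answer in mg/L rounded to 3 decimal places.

k = ln 2 / 23 = 0.03014 per h
Dose 1 (360 mg at t=0 h): 360·exp(−0.03014·50) = 79.779 mg/L
Dose 2 (410 mg at t=7 h): 410·exp(−0.03014·43) = 112.199 mg/L
Dose 3 (280 mg at t=14 h): 280·exp(−0.03014·36) = 94.619 mg/L
Dose 4 (350 mg at t=21 h): 350·exp(−0.03014·29) = 146.052 mg/L
Dose 5 (340 mg at t=28 h): 340·exp(−0.03014·22) = 175.201 mg/L
Dose 6 (105 mg at t=35 h): 105·exp(−0.03014·15) = 66.814 mg/L
Dose 7 (95 mg at t=42 h): 95·exp(−0.03014·8) = 74.648 mg/L
Dose 8 (125 mg at t=49 h): 125·exp(−0.03014·1) = 121.289 mg/L
C(50) = 79.779 + 112.199 + 94.619 + 146.052 + 175.201 + 66.814 + 74.648 + 121.289 = 870.602 mg/L

870.602 mg/L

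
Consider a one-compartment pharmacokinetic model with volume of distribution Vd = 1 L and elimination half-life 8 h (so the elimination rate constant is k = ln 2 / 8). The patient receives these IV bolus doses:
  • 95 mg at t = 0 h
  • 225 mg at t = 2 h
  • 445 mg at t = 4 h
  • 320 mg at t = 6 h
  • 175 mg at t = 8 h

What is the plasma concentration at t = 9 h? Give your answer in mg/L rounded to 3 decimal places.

862.016 mg/L

k = ln 2 / 8 = 0.08664 per h
Dose 1 (95 mg at t=0 h): 95·exp(−0.08664·9) = 43.558 mg/L
Dose 2 (225 mg at t=2 h): 225·exp(−0.08664·7) = 122.682 mg/L
Dose 3 (445 mg at t=4 h): 445·exp(−0.08664·5) = 288.547 mg/L
Dose 4 (320 mg at t=6 h): 320·exp(−0.08664·3) = 246.754 mg/L
Dose 5 (175 mg at t=8 h): 175·exp(−0.08664·1) = 160.476 mg/L
C(9) = 43.558 + 122.682 + 288.547 + 246.754 + 160.476 = 862.016 mg/L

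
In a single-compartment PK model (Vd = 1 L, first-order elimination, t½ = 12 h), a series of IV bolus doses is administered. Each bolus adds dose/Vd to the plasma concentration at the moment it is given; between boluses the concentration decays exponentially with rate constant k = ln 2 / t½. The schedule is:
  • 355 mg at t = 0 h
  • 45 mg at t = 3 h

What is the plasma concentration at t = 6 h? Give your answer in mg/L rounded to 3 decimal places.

288.863 mg/L

k = ln 2 / 12 = 0.05776 per h
Dose 1 (355 mg at t=0 h): 355·exp(−0.05776·6) = 251.023 mg/L
Dose 2 (45 mg at t=3 h): 45·exp(−0.05776·3) = 37.840 mg/L
C(6) = 251.023 + 37.840 = 288.863 mg/L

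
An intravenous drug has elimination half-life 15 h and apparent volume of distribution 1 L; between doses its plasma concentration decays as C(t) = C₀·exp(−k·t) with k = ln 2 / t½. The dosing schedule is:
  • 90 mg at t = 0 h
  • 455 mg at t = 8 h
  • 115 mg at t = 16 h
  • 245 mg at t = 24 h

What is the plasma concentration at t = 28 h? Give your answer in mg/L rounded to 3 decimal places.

k = ln 2 / 15 = 0.04621 per h
Dose 1 (90 mg at t=0 h): 90·exp(−0.04621·28) = 24.679 mg/L
Dose 2 (455 mg at t=8 h): 455·exp(−0.04621·20) = 180.567 mg/L
Dose 3 (115 mg at t=16 h): 115·exp(−0.04621·12) = 66.050 mg/L
Dose 4 (245 mg at t=24 h): 245·exp(−0.04621·4) = 203.653 mg/L
C(28) = 24.679 + 180.567 + 66.050 + 203.653 = 474.949 mg/L

474.949 mg/L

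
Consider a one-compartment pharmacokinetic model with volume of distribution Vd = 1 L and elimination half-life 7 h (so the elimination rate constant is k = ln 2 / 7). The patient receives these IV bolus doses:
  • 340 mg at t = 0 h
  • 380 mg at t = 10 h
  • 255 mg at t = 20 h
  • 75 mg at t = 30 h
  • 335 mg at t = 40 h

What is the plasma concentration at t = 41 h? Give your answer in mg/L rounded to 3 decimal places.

384.040 mg/L

k = ln 2 / 7 = 0.09902 per h
Dose 1 (340 mg at t=0 h): 340·exp(−0.09902·41) = 5.865 mg/L
Dose 2 (380 mg at t=10 h): 380·exp(−0.09902·31) = 17.646 mg/L
Dose 3 (255 mg at t=20 h): 255·exp(−0.09902·21) = 31.875 mg/L
Dose 4 (75 mg at t=30 h): 75·exp(−0.09902·11) = 25.236 mg/L
Dose 5 (335 mg at t=40 h): 335·exp(−0.09902·1) = 303.417 mg/L
C(41) = 5.865 + 17.646 + 31.875 + 25.236 + 303.417 = 384.040 mg/L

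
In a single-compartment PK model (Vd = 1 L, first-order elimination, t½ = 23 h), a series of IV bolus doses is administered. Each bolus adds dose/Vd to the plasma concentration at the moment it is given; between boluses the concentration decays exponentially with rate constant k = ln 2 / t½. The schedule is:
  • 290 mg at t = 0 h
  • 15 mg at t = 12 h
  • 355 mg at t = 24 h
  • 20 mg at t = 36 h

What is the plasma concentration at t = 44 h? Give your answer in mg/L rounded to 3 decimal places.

k = ln 2 / 23 = 0.03014 per h
Dose 1 (290 mg at t=0 h): 290·exp(−0.03014·44) = 77.004 mg/L
Dose 2 (15 mg at t=12 h): 15·exp(−0.03014·32) = 5.718 mg/L
Dose 3 (355 mg at t=24 h): 355·exp(−0.03014·20) = 194.296 mg/L
Dose 4 (20 mg at t=36 h): 20·exp(−0.03014·8) = 15.715 mg/L
C(44) = 77.004 + 5.718 + 194.296 + 15.715 = 292.734 mg/L

292.734 mg/L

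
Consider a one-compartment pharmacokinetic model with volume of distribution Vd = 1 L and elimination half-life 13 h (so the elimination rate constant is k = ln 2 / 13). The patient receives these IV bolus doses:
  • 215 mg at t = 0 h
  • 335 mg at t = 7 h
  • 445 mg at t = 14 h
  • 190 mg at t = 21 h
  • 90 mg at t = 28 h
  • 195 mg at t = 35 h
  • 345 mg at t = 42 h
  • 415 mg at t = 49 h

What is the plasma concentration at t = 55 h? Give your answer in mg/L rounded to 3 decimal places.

680.709 mg/L

k = ln 2 / 13 = 0.05332 per h
Dose 1 (215 mg at t=0 h): 215·exp(−0.05332·55) = 11.451 mg/L
Dose 2 (335 mg at t=7 h): 335·exp(−0.05332·48) = 25.915 mg/L
Dose 3 (445 mg at t=14 h): 445·exp(−0.05332·41) = 49.999 mg/L
Dose 4 (190 mg at t=21 h): 190·exp(−0.05332·34) = 31.006 mg/L
Dose 5 (90 mg at t=28 h): 90·exp(−0.05332·27) = 21.332 mg/L
Dose 6 (195 mg at t=35 h): 195·exp(−0.05332·20) = 67.129 mg/L
Dose 7 (345 mg at t=42 h): 345·exp(−0.05332·13) = 172.500 mg/L
Dose 8 (415 mg at t=49 h): 415·exp(−0.05332·6) = 301.378 mg/L
C(55) = 11.451 + 25.915 + 49.999 + 31.006 + 21.332 + 67.129 + 172.500 + 301.378 = 680.709 mg/L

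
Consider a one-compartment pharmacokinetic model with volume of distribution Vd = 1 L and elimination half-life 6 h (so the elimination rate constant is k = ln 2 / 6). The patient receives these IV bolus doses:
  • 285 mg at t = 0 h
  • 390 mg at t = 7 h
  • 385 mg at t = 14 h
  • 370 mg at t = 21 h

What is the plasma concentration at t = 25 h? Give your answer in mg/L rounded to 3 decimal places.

405.741 mg/L

k = ln 2 / 6 = 0.11552 per h
Dose 1 (285 mg at t=0 h): 285·exp(−0.11552·25) = 15.869 mg/L
Dose 2 (390 mg at t=7 h): 390·exp(−0.11552·18) = 48.750 mg/L
Dose 3 (385 mg at t=14 h): 385·exp(−0.11552·11) = 108.037 mg/L
Dose 4 (370 mg at t=21 h): 370·exp(−0.11552·4) = 233.085 mg/L
C(25) = 15.869 + 48.750 + 108.037 + 233.085 = 405.741 mg/L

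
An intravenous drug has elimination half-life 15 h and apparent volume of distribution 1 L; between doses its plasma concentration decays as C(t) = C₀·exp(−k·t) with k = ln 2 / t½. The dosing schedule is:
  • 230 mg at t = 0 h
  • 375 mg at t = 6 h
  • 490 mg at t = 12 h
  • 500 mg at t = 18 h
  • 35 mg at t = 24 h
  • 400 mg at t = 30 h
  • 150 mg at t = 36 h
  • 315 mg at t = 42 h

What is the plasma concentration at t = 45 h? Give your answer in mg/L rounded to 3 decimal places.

k = ln 2 / 15 = 0.04621 per h
Dose 1 (230 mg at t=0 h): 230·exp(−0.04621·45) = 28.750 mg/L
Dose 2 (375 mg at t=6 h): 375·exp(−0.04621·39) = 61.852 mg/L
Dose 3 (490 mg at t=12 h): 490·exp(−0.04621·33) = 106.642 mg/L
Dose 4 (500 mg at t=18 h): 500·exp(−0.04621·27) = 143.587 mg/L
Dose 5 (35 mg at t=24 h): 35·exp(−0.04621·21) = 13.263 mg/L
Dose 6 (400 mg at t=30 h): 400·exp(−0.04621·15) = 200.000 mg/L
Dose 7 (150 mg at t=36 h): 150·exp(−0.04621·9) = 98.963 mg/L
Dose 8 (315 mg at t=42 h): 315·exp(−0.04621·3) = 274.223 mg/L
C(45) = 28.750 + 61.852 + 106.642 + 143.587 + 13.263 + 200.000 + 98.963 + 274.223 = 927.281 mg/L

927.281 mg/L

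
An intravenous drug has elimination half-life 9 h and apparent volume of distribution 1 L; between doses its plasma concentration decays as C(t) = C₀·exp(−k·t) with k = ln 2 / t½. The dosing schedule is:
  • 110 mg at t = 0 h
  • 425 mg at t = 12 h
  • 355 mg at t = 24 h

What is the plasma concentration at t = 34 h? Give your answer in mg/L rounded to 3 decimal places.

250.442 mg/L

k = ln 2 / 9 = 0.07702 per h
Dose 1 (110 mg at t=0 h): 110·exp(−0.07702·34) = 8.020 mg/L
Dose 2 (425 mg at t=12 h): 425·exp(−0.07702·22) = 78.080 mg/L
Dose 3 (355 mg at t=24 h): 355·exp(−0.07702·10) = 164.343 mg/L
C(34) = 8.020 + 78.080 + 164.343 = 250.442 mg/L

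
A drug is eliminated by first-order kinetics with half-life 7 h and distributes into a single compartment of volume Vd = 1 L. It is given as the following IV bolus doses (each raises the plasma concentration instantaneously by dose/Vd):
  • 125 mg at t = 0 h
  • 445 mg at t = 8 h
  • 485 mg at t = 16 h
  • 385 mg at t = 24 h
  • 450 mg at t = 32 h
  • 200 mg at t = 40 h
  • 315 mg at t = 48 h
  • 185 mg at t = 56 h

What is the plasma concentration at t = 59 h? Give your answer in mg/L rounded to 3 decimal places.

k = ln 2 / 7 = 0.09902 per h
Dose 1 (125 mg at t=0 h): 125·exp(−0.09902·59) = 0.363 mg/L
Dose 2 (445 mg at t=8 h): 445·exp(−0.09902·51) = 2.852 mg/L
Dose 3 (485 mg at t=16 h): 485·exp(−0.09902·43) = 6.864 mg/L
Dose 4 (385 mg at t=24 h): 385·exp(−0.09902·35) = 12.031 mg/L
Dose 5 (450 mg at t=32 h): 450·exp(−0.09902·27) = 31.053 mg/L
Dose 6 (200 mg at t=40 h): 200·exp(−0.09902·19) = 30.475 mg/L
Dose 7 (315 mg at t=48 h): 315·exp(−0.09902·11) = 105.990 mg/L
Dose 8 (185 mg at t=56 h): 185·exp(−0.09902·3) = 137.454 mg/L
C(59) = 0.363 + 2.852 + 6.864 + 12.031 + 31.053 + 30.475 + 105.990 + 137.454 = 327.082 mg/L

327.082 mg/L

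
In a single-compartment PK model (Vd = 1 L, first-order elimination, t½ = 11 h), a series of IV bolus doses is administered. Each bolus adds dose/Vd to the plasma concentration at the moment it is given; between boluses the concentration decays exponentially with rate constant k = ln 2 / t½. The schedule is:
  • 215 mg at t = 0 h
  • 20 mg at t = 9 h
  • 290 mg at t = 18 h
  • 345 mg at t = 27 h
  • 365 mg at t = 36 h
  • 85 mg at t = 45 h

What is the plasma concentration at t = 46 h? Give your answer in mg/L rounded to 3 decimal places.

441.841 mg/L

k = ln 2 / 11 = 0.06301 per h
Dose 1 (215 mg at t=0 h): 215·exp(−0.06301·46) = 11.846 mg/L
Dose 2 (20 mg at t=9 h): 20·exp(−0.06301·37) = 1.943 mg/L
Dose 3 (290 mg at t=18 h): 290·exp(−0.06301·28) = 49.675 mg/L
Dose 4 (345 mg at t=27 h): 345·exp(−0.06301·19) = 104.198 mg/L
Dose 5 (365 mg at t=36 h): 365·exp(−0.06301·10) = 194.370 mg/L
Dose 6 (85 mg at t=45 h): 85·exp(−0.06301·1) = 79.809 mg/L
C(46) = 11.846 + 1.943 + 49.675 + 104.198 + 194.370 + 79.809 = 441.841 mg/L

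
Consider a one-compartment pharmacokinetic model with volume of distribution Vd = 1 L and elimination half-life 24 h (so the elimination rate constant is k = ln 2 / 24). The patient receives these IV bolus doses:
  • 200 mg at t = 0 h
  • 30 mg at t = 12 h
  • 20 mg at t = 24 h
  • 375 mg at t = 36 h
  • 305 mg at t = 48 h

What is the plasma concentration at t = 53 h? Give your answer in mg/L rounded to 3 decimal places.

k = ln 2 / 24 = 0.02888 per h
Dose 1 (200 mg at t=0 h): 200·exp(−0.02888·53) = 43.277 mg/L
Dose 2 (30 mg at t=12 h): 30·exp(−0.02888·41) = 9.180 mg/L
Dose 3 (20 mg at t=24 h): 20·exp(−0.02888·29) = 8.655 mg/L
Dose 4 (375 mg at t=36 h): 375·exp(−0.02888·17) = 229.510 mg/L
Dose 5 (305 mg at t=48 h): 305·exp(−0.02888·5) = 263.989 mg/L
C(53) = 43.277 + 9.180 + 8.655 + 229.510 + 263.989 = 554.611 mg/L

554.611 mg/L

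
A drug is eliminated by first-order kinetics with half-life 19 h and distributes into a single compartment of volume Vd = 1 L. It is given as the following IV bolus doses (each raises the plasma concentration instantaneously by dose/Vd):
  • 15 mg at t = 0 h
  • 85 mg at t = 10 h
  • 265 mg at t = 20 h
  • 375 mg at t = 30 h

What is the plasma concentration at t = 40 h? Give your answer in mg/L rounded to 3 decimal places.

k = ln 2 / 19 = 0.03648 per h
Dose 1 (15 mg at t=0 h): 15·exp(−0.03648·40) = 3.486 mg/L
Dose 2 (85 mg at t=10 h): 85·exp(−0.03648·30) = 28.452 mg/L
Dose 3 (265 mg at t=20 h): 265·exp(−0.03648·20) = 127.753 mg/L
Dose 4 (375 mg at t=30 h): 375·exp(−0.03648·10) = 260.372 mg/L
C(40) = 3.486 + 28.452 + 127.753 + 260.372 = 420.063 mg/L

420.063 mg/L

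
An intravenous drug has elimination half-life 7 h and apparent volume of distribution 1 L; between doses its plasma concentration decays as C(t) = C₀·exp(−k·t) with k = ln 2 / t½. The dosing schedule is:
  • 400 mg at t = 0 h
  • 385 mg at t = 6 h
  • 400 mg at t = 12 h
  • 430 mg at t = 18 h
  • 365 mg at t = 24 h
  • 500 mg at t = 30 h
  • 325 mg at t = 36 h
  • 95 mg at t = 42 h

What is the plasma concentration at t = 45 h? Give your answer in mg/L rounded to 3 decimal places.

k = ln 2 / 7 = 0.09902 per h
Dose 1 (400 mg at t=0 h): 400·exp(−0.09902·45) = 4.644 mg/L
Dose 2 (385 mg at t=6 h): 385·exp(−0.09902·39) = 8.096 mg/L
Dose 3 (400 mg at t=12 h): 400·exp(−0.09902·33) = 15.238 mg/L
Dose 4 (430 mg at t=18 h): 430·exp(−0.09902·27) = 29.672 mg/L
Dose 5 (365 mg at t=24 h): 365·exp(−0.09902·21) = 45.625 mg/L
Dose 6 (500 mg at t=30 h): 500·exp(−0.09902·15) = 113.215 mg/L
Dose 7 (325 mg at t=36 h): 325·exp(−0.09902·9) = 133.304 mg/L
Dose 8 (95 mg at t=42 h): 95·exp(−0.09902·3) = 70.585 mg/L
C(45) = 4.644 + 8.096 + 15.238 + 29.672 + 45.625 + 113.215 + 133.304 + 70.585 = 420.380 mg/L

420.380 mg/L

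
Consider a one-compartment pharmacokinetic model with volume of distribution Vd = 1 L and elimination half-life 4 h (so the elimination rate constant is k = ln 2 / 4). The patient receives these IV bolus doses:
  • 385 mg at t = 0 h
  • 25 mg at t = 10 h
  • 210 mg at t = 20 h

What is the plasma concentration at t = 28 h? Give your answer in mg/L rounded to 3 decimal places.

56.613 mg/L

k = ln 2 / 4 = 0.17329 per h
Dose 1 (385 mg at t=0 h): 385·exp(−0.17329·28) = 3.008 mg/L
Dose 2 (25 mg at t=10 h): 25·exp(−0.17329·18) = 1.105 mg/L
Dose 3 (210 mg at t=20 h): 210·exp(−0.17329·8) = 52.500 mg/L
C(28) = 3.008 + 1.105 + 52.500 = 56.613 mg/L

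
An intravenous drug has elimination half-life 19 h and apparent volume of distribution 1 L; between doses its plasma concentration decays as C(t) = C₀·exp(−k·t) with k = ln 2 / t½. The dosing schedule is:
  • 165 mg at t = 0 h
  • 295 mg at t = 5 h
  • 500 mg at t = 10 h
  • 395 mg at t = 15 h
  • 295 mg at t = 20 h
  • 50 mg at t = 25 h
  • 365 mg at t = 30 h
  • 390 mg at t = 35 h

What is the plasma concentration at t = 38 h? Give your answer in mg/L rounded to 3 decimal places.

1286.750 mg/L

k = ln 2 / 19 = 0.03648 per h
Dose 1 (165 mg at t=0 h): 165·exp(−0.03648·38) = 41.250 mg/L
Dose 2 (295 mg at t=5 h): 295·exp(−0.03648·33) = 88.508 mg/L
Dose 3 (500 mg at t=10 h): 500·exp(−0.03648·28) = 180.031 mg/L
Dose 4 (395 mg at t=15 h): 395·exp(−0.03648·23) = 170.684 mg/L
Dose 5 (295 mg at t=20 h): 295·exp(−0.03648·18) = 152.980 mg/L
Dose 6 (50 mg at t=25 h): 50·exp(−0.03648·13) = 31.117 mg/L
Dose 7 (365 mg at t=30 h): 365·exp(−0.03648·8) = 272.611 mg/L
Dose 8 (390 mg at t=35 h): 390·exp(−0.03648·3) = 349.570 mg/L
C(38) = 41.250 + 88.508 + 180.031 + 170.684 + 152.980 + 31.117 + 272.611 + 349.570 = 1286.750 mg/L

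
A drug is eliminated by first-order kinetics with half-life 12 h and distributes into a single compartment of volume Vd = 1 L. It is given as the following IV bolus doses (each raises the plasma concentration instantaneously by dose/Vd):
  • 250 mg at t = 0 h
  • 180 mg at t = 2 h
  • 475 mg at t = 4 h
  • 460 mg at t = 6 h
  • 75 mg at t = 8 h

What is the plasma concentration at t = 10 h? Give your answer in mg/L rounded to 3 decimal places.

1021.496 mg/L

k = ln 2 / 12 = 0.05776 per h
Dose 1 (250 mg at t=0 h): 250·exp(−0.05776·10) = 140.308 mg/L
Dose 2 (180 mg at t=2 h): 180·exp(−0.05776·8) = 113.393 mg/L
Dose 3 (475 mg at t=4 h): 475·exp(−0.05776·6) = 335.876 mg/L
Dose 4 (460 mg at t=6 h): 460·exp(−0.05776·4) = 365.102 mg/L
Dose 5 (75 mg at t=8 h): 75·exp(−0.05776·2) = 66.817 mg/L
C(10) = 140.308 + 113.393 + 335.876 + 365.102 + 66.817 = 1021.496 mg/L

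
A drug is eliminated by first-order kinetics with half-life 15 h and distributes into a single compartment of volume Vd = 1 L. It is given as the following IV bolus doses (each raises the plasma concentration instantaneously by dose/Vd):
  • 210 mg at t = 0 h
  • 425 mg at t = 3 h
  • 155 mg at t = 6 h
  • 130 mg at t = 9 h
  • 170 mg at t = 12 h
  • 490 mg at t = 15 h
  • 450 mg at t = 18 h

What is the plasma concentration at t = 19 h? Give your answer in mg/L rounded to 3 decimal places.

1417.086 mg/L

k = ln 2 / 15 = 0.04621 per h
Dose 1 (210 mg at t=0 h): 210·exp(−0.04621·19) = 87.280 mg/L
Dose 2 (425 mg at t=3 h): 425·exp(−0.04621·16) = 202.904 mg/L
Dose 3 (155 mg at t=6 h): 155·exp(−0.04621·13) = 85.004 mg/L
Dose 4 (130 mg at t=9 h): 130·exp(−0.04621·10) = 81.895 mg/L
Dose 5 (170 mg at t=12 h): 170·exp(−0.04621·7) = 123.018 mg/L
Dose 6 (490 mg at t=15 h): 490·exp(−0.04621·4) = 407.307 mg/L
Dose 7 (450 mg at t=18 h): 450·exp(−0.04621·1) = 429.679 mg/L
C(19) = 87.280 + 202.904 + 85.004 + 81.895 + 123.018 + 407.307 + 429.679 = 1417.086 mg/L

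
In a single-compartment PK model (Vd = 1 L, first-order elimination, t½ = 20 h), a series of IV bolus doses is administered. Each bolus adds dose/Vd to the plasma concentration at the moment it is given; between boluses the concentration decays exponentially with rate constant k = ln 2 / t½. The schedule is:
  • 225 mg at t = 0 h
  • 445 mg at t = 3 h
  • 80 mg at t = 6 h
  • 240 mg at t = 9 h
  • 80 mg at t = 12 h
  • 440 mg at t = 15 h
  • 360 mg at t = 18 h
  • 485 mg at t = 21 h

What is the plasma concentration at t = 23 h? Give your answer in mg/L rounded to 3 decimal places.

k = ln 2 / 20 = 0.03466 per h
Dose 1 (225 mg at t=0 h): 225·exp(−0.03466·23) = 101.391 mg/L
Dose 2 (445 mg at t=3 h): 445·exp(−0.03466·20) = 222.500 mg/L
Dose 3 (80 mg at t=6 h): 80·exp(−0.03466·17) = 44.383 mg/L
Dose 4 (240 mg at t=9 h): 240·exp(−0.03466·14) = 147.737 mg/L
Dose 5 (80 mg at t=12 h): 80·exp(−0.03466·11) = 54.642 mg/L
Dose 6 (440 mg at t=15 h): 440·exp(−0.03466·8) = 333.458 mg/L
Dose 7 (360 mg at t=18 h): 360·exp(−0.03466·5) = 302.723 mg/L
Dose 8 (485 mg at t=21 h): 485·exp(−0.03466·2) = 452.521 mg/L
C(23) = 101.391 + 222.500 + 44.383 + 147.737 + 54.642 + 333.458 + 302.723 + 452.521 = 1659.354 mg/L

1659.354 mg/L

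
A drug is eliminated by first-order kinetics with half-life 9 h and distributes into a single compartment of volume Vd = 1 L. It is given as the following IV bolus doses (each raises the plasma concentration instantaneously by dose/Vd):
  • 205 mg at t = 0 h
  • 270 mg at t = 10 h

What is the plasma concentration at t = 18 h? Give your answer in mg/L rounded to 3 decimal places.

k = ln 2 / 9 = 0.07702 per h
Dose 1 (205 mg at t=0 h): 205·exp(−0.07702·18) = 51.250 mg/L
Dose 2 (270 mg at t=10 h): 270·exp(−0.07702·8) = 145.808 mg/L
C(18) = 51.250 + 145.808 = 197.058 mg/L

197.058 mg/L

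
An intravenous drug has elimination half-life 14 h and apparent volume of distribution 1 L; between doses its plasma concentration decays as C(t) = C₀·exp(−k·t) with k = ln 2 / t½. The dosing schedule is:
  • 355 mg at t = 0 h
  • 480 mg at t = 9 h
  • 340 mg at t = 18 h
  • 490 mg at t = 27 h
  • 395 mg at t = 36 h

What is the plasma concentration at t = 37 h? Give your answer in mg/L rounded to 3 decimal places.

984.138 mg/L

k = ln 2 / 14 = 0.04951 per h
Dose 1 (355 mg at t=0 h): 355·exp(−0.04951·37) = 56.839 mg/L
Dose 2 (480 mg at t=9 h): 480·exp(−0.04951·28) = 120.000 mg/L
Dose 3 (340 mg at t=18 h): 340·exp(−0.04951·19) = 132.721 mg/L
Dose 4 (490 mg at t=27 h): 490·exp(−0.04951·10) = 298.658 mg/L
Dose 5 (395 mg at t=36 h): 395·exp(−0.04951·1) = 375.920 mg/L
C(37) = 56.839 + 120.000 + 132.721 + 298.658 + 375.920 = 984.138 mg/L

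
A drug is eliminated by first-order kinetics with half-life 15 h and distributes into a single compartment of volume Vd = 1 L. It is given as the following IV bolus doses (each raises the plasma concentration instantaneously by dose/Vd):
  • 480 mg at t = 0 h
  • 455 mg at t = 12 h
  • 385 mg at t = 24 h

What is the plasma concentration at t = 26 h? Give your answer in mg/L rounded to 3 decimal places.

733.636 mg/L

k = ln 2 / 15 = 0.04621 per h
Dose 1 (480 mg at t=0 h): 480·exp(−0.04621·26) = 144.363 mg/L
Dose 2 (455 mg at t=12 h): 455·exp(−0.04621·14) = 238.259 mg/L
Dose 3 (385 mg at t=24 h): 385·exp(−0.04621·2) = 351.013 mg/L
C(26) = 144.363 + 238.259 + 351.013 = 733.636 mg/L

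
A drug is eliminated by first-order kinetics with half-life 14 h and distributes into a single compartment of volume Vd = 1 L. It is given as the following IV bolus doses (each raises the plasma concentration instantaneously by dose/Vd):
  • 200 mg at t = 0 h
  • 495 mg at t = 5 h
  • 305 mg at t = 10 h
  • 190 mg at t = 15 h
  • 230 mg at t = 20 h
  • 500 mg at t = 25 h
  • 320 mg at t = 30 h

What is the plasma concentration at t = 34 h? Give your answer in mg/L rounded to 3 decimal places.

1019.768 mg/L

k = ln 2 / 14 = 0.04951 per h
Dose 1 (200 mg at t=0 h): 200·exp(−0.04951·34) = 37.150 mg/L
Dose 2 (495 mg at t=5 h): 495·exp(−0.04951·29) = 117.772 mg/L
Dose 3 (305 mg at t=10 h): 305·exp(−0.04951·24) = 92.950 mg/L
Dose 4 (190 mg at t=15 h): 190·exp(−0.04951·19) = 74.167 mg/L
Dose 5 (230 mg at t=20 h): 230·exp(−0.04951·14) = 115.000 mg/L
Dose 6 (500 mg at t=25 h): 500·exp(−0.04951·9) = 320.222 mg/L
Dose 7 (320 mg at t=30 h): 320·exp(−0.04951·4) = 262.507 mg/L
C(34) = 37.150 + 117.772 + 92.950 + 74.167 + 115.000 + 320.222 + 262.507 = 1019.768 mg/L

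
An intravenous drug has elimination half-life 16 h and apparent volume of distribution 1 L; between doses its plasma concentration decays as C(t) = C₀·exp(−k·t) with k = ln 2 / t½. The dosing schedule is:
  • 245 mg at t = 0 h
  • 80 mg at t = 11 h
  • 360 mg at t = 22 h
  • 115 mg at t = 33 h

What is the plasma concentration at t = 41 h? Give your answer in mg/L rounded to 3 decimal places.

k = ln 2 / 16 = 0.04332 per h
Dose 1 (245 mg at t=0 h): 245·exp(−0.04332·41) = 41.474 mg/L
Dose 2 (80 mg at t=11 h): 80·exp(−0.04332·30) = 21.810 mg/L
Dose 3 (360 mg at t=22 h): 360·exp(−0.04332·19) = 158.063 mg/L
Dose 4 (115 mg at t=33 h): 115·exp(−0.04332·8) = 81.317 mg/L
C(41) = 41.474 + 21.810 + 158.063 + 81.317 = 302.664 mg/L

302.664 mg/L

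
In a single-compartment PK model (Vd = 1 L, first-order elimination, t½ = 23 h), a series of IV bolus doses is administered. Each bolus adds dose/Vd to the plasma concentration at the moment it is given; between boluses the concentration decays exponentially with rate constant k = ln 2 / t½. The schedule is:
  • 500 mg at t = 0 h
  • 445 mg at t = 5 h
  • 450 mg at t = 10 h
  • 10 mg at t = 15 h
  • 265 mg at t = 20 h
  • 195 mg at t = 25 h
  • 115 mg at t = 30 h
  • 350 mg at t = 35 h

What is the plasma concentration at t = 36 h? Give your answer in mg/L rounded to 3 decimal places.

1293.842 mg/L

k = ln 2 / 23 = 0.03014 per h
Dose 1 (500 mg at t=0 h): 500·exp(−0.03014·36) = 168.963 mg/L
Dose 2 (445 mg at t=5 h): 445·exp(−0.03014·31) = 174.833 mg/L
Dose 3 (450 mg at t=10 h): 450·exp(−0.03014·26) = 205.550 mg/L
Dose 4 (10 mg at t=15 h): 10·exp(−0.03014·21) = 5.311 mg/L
Dose 5 (265 mg at t=20 h): 265·exp(−0.03014·16) = 163.619 mg/L
Dose 6 (195 mg at t=25 h): 195·exp(−0.03014·11) = 139.979 mg/L
Dose 7 (115 mg at t=30 h): 115·exp(−0.03014·6) = 95.977 mg/L
Dose 8 (350 mg at t=35 h): 350·exp(−0.03014·1) = 339.609 mg/L
C(36) = 168.963 + 174.833 + 205.550 + 5.311 + 163.619 + 139.979 + 95.977 + 339.609 = 1293.842 mg/L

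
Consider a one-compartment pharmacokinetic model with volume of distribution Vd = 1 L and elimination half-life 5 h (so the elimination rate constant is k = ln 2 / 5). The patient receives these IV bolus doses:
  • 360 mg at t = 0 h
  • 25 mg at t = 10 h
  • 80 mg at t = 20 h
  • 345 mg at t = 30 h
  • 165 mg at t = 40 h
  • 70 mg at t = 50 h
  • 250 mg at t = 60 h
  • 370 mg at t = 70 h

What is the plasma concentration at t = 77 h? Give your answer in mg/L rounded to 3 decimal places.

167.073 mg/L

k = ln 2 / 5 = 0.13863 per h
Dose 1 (360 mg at t=0 h): 360·exp(−0.13863·77) = 0.008 mg/L
Dose 2 (25 mg at t=10 h): 25·exp(−0.13863·67) = 0.002 mg/L
Dose 3 (80 mg at t=20 h): 80·exp(−0.13863·57) = 0.030 mg/L
Dose 4 (345 mg at t=30 h): 345·exp(−0.13863·47) = 0.511 mg/L
Dose 5 (165 mg at t=40 h): 165·exp(−0.13863·37) = 0.977 mg/L
Dose 6 (70 mg at t=50 h): 70·exp(−0.13863·27) = 1.658 mg/L
Dose 7 (250 mg at t=60 h): 250·exp(−0.13863·17) = 23.683 mg/L
Dose 8 (370 mg at t=70 h): 370·exp(−0.13863·7) = 140.204 mg/L
C(77) = 0.008 + 0.002 + 0.030 + 0.511 + 0.977 + 1.658 + 23.683 + 140.204 = 167.073 mg/L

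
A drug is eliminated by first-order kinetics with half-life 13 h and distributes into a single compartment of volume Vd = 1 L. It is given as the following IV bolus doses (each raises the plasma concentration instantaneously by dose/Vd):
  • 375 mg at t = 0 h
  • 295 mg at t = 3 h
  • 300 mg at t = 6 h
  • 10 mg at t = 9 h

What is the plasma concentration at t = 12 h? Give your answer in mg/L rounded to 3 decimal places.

606.718 mg/L

k = ln 2 / 13 = 0.05332 per h
Dose 1 (375 mg at t=0 h): 375·exp(−0.05332·12) = 197.769 mg/L
Dose 2 (295 mg at t=3 h): 295·exp(−0.05332·9) = 182.565 mg/L
Dose 3 (300 mg at t=6 h): 300·exp(−0.05332·6) = 217.863 mg/L
Dose 4 (10 mg at t=9 h): 10·exp(−0.05332·3) = 8.522 mg/L
C(12) = 197.769 + 182.565 + 217.863 + 8.522 = 606.718 mg/L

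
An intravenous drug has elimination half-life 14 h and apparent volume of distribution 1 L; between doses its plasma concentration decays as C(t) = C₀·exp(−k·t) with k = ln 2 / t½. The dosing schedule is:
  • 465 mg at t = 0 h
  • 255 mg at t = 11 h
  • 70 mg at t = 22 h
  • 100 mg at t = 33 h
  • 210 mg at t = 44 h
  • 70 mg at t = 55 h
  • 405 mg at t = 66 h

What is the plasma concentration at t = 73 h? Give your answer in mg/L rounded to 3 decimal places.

k = ln 2 / 14 = 0.04951 per h
Dose 1 (465 mg at t=0 h): 465·exp(−0.04951·73) = 12.526 mg/L
Dose 2 (255 mg at t=11 h): 255·exp(−0.04951·62) = 11.842 mg/L
Dose 3 (70 mg at t=22 h): 70·exp(−0.04951·51) = 5.604 mg/L
Dose 4 (100 mg at t=33 h): 100·exp(−0.04951·40) = 13.801 mg/L
Dose 5 (210 mg at t=44 h): 210·exp(−0.04951·29) = 49.964 mg/L
Dose 6 (70 mg at t=55 h): 70·exp(−0.04951·18) = 28.712 mg/L
Dose 7 (405 mg at t=66 h): 405·exp(−0.04951·7) = 286.378 mg/L
C(73) = 12.526 + 11.842 + 5.604 + 13.801 + 49.964 + 28.712 + 286.378 = 408.826 mg/L

408.826 mg/L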